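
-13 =-13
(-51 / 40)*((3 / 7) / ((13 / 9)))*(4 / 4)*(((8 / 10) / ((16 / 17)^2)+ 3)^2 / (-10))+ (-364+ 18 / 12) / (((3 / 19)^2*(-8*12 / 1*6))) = 7795429831537 / 301916160000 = 25.82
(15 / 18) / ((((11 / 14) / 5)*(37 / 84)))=4900 / 407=12.04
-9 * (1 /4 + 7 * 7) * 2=-1773 /2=-886.50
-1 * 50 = -50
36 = 36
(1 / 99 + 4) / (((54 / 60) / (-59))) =-234230 / 891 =-262.88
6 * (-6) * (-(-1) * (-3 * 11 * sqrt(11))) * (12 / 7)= 14256 * sqrt(11) / 7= 6754.54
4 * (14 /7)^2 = 16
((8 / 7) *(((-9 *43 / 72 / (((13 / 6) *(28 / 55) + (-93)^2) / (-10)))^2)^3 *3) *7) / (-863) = -5979373460598396592529296875 / 3735184888673846675425664740631778848280064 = -0.00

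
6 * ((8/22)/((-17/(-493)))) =696/11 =63.27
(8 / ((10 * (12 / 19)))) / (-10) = -19 / 150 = -0.13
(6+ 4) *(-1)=-10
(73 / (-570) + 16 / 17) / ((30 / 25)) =0.68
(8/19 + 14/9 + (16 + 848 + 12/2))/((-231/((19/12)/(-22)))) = 37277/137214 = 0.27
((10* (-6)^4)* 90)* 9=10497600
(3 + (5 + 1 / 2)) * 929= 15793 / 2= 7896.50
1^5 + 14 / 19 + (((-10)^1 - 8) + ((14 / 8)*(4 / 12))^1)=-3575 / 228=-15.68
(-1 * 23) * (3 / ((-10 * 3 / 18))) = 207 / 5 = 41.40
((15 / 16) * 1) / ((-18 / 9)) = -15 / 32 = -0.47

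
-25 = -25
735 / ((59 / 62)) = 45570 / 59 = 772.37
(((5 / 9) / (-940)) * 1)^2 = 0.00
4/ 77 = 0.05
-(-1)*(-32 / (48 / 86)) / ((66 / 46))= -3956 / 99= -39.96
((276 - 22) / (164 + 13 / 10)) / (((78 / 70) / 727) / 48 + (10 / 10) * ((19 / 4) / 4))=258521200 / 199793151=1.29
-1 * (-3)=3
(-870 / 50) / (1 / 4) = -348 / 5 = -69.60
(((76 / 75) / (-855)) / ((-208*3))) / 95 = 1 / 50017500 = 0.00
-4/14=-2/7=-0.29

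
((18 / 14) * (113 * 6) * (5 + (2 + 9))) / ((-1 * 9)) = -10848 / 7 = -1549.71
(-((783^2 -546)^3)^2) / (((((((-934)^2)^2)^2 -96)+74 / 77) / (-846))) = 1720483768858134378233472098507699393979 / 22296450943116328664131637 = 77164019208595.44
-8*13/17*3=-312/17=-18.35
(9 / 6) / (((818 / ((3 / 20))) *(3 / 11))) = 33 / 32720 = 0.00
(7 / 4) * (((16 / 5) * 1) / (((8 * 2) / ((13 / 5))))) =91 / 100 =0.91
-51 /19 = -2.68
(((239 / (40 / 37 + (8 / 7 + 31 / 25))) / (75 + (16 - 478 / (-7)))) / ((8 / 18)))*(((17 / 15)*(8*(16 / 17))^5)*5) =55831181823836160 / 417744229507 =133649.20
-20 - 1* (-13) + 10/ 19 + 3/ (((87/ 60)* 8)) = -6849/ 1102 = -6.22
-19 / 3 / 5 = -19 / 15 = -1.27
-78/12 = -13/2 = -6.50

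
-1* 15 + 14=-1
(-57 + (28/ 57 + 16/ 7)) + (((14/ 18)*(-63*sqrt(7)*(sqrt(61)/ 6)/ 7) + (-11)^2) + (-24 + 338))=151930/ 399 - 7*sqrt(427)/ 6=356.67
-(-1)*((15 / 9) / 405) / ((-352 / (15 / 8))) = -0.00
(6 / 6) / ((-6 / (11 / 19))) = -0.10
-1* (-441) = 441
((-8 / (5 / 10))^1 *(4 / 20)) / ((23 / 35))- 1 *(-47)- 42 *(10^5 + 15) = -96613521 / 23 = -4200587.87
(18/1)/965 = 18/965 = 0.02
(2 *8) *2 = 32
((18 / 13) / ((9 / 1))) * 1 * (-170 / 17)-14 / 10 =-191 / 65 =-2.94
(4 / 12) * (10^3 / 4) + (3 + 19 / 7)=1870 / 21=89.05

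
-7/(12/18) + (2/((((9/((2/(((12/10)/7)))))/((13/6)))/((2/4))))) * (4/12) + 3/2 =-3919/486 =-8.06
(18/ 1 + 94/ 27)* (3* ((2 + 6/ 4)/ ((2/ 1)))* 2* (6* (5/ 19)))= 356.14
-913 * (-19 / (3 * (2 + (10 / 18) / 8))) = 416328 / 149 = 2794.15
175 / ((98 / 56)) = 100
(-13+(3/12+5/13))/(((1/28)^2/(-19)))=2394532/13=184194.77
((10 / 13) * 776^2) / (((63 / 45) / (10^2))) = 3010880000 / 91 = 33086593.41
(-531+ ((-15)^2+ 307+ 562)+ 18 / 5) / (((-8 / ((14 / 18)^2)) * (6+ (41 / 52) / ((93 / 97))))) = -55943251 / 8908110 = -6.28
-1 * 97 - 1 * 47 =-144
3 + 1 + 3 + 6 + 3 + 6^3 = 232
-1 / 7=-0.14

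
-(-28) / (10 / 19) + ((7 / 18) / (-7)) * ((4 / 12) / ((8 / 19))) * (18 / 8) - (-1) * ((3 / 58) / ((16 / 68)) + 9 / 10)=1509509 / 27840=54.22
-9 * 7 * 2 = -126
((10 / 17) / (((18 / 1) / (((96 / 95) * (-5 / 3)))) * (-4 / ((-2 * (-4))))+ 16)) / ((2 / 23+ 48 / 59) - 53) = -434240 / 820886089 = -0.00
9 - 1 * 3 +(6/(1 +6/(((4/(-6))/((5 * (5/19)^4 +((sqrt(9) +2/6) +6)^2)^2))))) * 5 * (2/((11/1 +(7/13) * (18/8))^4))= 31841228331611311363011318/5306871423526748396176625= 6.00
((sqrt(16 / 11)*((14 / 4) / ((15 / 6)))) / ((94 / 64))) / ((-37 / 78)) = -69888*sqrt(11) / 95645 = -2.42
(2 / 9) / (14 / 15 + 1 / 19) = 190 / 843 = 0.23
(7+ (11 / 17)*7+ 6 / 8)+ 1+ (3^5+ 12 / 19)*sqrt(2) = 903 / 68+ 4629*sqrt(2) / 19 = 357.83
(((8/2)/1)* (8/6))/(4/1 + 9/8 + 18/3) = 128/267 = 0.48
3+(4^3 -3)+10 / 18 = 581 / 9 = 64.56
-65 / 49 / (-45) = 0.03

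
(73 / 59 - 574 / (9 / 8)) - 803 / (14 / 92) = -21505975 / 3717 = -5785.84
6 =6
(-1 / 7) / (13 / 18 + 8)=-18 / 1099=-0.02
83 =83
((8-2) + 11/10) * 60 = 426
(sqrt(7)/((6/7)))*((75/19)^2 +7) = 28532*sqrt(7)/1083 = 69.70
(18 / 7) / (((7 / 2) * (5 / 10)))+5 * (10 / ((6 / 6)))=2522 / 49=51.47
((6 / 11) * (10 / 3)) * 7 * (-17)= -2380 / 11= -216.36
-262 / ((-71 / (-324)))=-84888 / 71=-1195.61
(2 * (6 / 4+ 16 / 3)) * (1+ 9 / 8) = 697 / 24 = 29.04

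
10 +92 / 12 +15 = 98 / 3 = 32.67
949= 949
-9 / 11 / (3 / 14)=-42 / 11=-3.82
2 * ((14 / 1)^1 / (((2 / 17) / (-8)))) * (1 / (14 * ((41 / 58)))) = -7888 / 41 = -192.39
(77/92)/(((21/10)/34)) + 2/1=1073/69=15.55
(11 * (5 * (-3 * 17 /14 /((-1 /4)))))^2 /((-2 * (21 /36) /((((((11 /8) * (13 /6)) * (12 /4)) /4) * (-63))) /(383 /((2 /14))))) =11634944253075 /56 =207766861662.05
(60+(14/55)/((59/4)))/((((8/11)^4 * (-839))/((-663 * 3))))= 128897262351/253445120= 508.58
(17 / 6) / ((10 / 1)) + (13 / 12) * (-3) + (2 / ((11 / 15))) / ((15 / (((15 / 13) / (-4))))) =-6476 / 2145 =-3.02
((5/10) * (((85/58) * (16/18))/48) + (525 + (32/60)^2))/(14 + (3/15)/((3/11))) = 82261669/2307240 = 35.65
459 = 459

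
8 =8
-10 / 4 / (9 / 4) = -10 / 9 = -1.11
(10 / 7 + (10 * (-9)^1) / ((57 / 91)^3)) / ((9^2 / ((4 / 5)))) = -42035360 / 11667159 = -3.60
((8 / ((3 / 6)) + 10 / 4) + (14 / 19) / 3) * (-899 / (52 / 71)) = -136402573 / 5928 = -23009.88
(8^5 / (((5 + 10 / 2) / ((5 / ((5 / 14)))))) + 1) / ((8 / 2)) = 229381 / 20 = 11469.05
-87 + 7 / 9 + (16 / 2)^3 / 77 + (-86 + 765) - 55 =377288 / 693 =544.43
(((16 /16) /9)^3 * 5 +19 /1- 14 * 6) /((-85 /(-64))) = -606464 /12393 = -48.94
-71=-71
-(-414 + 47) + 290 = 657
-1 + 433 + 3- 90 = 345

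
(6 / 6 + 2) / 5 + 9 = 48 / 5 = 9.60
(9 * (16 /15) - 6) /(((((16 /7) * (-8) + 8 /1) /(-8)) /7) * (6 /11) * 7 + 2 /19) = 13167 /2950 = 4.46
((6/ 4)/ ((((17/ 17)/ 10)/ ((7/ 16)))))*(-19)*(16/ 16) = -1995/ 16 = -124.69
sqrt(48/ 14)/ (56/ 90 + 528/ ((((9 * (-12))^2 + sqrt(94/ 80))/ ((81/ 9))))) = 4811400 * sqrt(4935)/ 5111168049799 + 2836619466795 * sqrt(42)/ 10222336099598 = 1.80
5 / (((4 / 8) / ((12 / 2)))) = 60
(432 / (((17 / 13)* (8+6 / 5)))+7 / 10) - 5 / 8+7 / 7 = 578413 / 15640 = 36.98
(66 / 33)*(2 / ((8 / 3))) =3 / 2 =1.50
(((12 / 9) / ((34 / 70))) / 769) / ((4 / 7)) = 245 / 39219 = 0.01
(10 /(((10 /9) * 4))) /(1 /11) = 99 /4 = 24.75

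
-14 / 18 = -7 / 9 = -0.78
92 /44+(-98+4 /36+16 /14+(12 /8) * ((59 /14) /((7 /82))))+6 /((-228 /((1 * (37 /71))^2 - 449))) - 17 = -23970375425 /929247858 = -25.80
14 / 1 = 14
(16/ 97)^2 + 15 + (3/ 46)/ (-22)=143059465/ 9521908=15.02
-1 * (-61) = 61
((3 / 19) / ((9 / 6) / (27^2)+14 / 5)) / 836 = 0.00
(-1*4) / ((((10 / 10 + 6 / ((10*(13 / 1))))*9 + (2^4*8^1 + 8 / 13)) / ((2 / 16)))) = -65 / 17944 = -0.00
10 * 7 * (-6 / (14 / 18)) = -540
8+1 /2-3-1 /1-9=-9 /2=-4.50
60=60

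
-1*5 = -5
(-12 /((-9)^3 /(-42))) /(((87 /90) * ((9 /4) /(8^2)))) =-143360 /7047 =-20.34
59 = 59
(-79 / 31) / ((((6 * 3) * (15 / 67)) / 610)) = -322873 / 837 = -385.75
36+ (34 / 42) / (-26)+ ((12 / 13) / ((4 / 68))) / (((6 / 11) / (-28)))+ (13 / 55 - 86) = -25685657 / 30030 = -855.33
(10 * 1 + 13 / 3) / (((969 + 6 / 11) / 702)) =10.38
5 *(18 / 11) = 90 / 11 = 8.18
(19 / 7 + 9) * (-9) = -738 / 7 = -105.43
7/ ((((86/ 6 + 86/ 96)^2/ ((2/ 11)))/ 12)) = 387072/ 5877971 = 0.07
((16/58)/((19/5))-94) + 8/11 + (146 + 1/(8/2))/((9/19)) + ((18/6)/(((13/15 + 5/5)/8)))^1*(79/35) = 290538727/1187956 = 244.57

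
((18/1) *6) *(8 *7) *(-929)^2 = 5219671968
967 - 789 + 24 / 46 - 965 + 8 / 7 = -126439 / 161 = -785.34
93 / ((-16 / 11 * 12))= -341 / 64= -5.33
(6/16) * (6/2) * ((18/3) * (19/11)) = 513/44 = 11.66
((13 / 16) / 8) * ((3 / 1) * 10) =195 / 64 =3.05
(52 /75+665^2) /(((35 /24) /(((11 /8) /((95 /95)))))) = 364836197 /875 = 416955.65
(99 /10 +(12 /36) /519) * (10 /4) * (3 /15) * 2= 154153 /15570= 9.90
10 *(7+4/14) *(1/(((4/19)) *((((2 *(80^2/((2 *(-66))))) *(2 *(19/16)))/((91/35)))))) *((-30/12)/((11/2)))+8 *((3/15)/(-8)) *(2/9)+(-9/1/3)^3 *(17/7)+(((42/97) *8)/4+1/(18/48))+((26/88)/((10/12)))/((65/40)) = -129256093/2151072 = -60.09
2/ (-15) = -2/ 15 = -0.13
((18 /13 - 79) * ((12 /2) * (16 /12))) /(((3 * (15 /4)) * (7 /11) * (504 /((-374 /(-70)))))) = -8302052 /9029475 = -0.92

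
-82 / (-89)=82 / 89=0.92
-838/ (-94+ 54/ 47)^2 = -925571/ 9522248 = -0.10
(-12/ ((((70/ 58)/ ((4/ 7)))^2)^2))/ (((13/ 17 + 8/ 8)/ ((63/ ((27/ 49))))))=-6156173824/ 157565625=-39.07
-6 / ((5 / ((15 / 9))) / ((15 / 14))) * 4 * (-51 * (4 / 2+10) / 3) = 12240 / 7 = 1748.57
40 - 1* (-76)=116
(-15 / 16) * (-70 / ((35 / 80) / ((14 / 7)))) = 300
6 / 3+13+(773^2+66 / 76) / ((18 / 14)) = 158948075 / 342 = 464760.45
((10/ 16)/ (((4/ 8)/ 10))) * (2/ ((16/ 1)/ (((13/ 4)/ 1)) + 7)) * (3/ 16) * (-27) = -5265/ 496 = -10.61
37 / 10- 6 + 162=1597 / 10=159.70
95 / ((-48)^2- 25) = 0.04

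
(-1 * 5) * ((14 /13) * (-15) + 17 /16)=15695 /208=75.46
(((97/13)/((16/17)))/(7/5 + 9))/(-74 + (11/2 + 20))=-85/5408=-0.02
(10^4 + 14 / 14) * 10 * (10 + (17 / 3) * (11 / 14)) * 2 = 60706070 / 21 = 2890765.24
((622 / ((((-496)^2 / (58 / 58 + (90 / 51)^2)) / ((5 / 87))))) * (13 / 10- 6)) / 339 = -599297 / 72307300608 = -0.00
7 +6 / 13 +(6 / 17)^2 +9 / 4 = 147817 / 15028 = 9.84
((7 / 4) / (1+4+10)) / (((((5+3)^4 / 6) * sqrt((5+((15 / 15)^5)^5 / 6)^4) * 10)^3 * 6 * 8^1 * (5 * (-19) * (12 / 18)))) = -45927 / 7242418641451771494400000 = -0.00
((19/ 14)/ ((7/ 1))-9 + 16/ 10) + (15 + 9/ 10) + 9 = 867/ 49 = 17.69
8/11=0.73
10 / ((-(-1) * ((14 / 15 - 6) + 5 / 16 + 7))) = 2400 / 539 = 4.45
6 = 6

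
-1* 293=-293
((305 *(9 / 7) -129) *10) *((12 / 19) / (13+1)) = 110520 / 931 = 118.71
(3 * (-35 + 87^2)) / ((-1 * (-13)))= 22602 / 13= 1738.62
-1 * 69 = -69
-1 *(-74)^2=-5476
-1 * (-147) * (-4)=-588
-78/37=-2.11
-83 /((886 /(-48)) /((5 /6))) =3.75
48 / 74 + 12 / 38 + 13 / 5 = 12529 / 3515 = 3.56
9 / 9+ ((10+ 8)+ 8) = 27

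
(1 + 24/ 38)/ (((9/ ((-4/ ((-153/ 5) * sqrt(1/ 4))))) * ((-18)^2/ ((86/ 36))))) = 6665/ 19072827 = 0.00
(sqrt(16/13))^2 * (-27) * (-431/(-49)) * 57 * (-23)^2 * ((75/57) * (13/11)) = -7387167600/539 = -13705320.22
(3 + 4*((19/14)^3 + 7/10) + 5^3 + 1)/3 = 162123/3430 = 47.27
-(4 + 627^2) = -393133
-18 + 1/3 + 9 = -26/3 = -8.67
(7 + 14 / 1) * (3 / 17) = 63 / 17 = 3.71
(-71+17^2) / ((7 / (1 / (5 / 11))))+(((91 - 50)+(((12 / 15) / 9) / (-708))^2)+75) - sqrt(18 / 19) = 81940686217 / 444088575 - 3*sqrt(38) / 19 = 183.54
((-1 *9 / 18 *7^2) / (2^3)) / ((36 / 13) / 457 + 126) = -291109 / 11977632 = -0.02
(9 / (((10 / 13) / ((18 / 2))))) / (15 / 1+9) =351 / 80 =4.39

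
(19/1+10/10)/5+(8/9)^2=388/81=4.79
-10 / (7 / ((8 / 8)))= -1.43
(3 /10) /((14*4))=3 /560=0.01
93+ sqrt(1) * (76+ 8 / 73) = 12345 / 73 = 169.11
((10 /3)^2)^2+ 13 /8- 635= -330427 /648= -509.92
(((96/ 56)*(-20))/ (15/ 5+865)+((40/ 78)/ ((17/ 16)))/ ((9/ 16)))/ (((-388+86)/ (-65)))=18548150/ 105280371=0.18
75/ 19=3.95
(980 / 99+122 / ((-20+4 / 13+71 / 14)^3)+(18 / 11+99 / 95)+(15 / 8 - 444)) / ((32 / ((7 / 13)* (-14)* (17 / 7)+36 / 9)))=161365223288829251 / 840116721755520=192.07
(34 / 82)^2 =289 / 1681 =0.17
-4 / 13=-0.31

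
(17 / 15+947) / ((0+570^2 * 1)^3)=7111 / 257223354367500000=0.00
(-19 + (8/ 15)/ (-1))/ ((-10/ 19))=5567/ 150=37.11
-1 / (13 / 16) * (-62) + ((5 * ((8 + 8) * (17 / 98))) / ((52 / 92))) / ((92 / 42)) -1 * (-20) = 9784 / 91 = 107.52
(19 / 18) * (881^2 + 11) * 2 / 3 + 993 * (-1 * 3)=4888945 / 9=543216.11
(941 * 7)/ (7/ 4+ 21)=3764/ 13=289.54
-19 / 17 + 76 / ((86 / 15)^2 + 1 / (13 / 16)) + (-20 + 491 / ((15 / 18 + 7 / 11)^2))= 831354065812 / 3988747961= 208.42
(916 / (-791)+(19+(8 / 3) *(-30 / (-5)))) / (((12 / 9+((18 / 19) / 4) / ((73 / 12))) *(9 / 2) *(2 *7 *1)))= 12376201 / 31616270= 0.39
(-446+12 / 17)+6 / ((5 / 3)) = -37544 / 85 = -441.69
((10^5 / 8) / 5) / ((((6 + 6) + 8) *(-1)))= -125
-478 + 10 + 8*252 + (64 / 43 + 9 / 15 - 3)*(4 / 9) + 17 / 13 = 38962643 / 25155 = 1548.90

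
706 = 706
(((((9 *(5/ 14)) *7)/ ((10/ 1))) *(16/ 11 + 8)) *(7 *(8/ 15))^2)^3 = 542061054918656/ 20796875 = 26064543.59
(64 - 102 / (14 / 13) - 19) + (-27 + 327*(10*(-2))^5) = -7324800537 / 7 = -1046400076.71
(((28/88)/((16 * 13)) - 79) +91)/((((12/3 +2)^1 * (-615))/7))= -384433/16885440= -0.02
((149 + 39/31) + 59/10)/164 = 48409/50840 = 0.95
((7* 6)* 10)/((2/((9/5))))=378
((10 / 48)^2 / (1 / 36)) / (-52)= -25 / 832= -0.03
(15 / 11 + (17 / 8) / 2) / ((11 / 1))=0.22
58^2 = 3364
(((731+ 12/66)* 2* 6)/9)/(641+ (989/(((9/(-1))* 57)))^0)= 5362/3531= 1.52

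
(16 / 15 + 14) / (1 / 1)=226 / 15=15.07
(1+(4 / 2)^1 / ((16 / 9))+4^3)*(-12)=-1587 / 2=-793.50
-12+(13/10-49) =-597/10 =-59.70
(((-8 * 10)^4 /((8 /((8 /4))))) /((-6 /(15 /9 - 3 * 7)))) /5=6599111.11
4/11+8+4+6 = 202/11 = 18.36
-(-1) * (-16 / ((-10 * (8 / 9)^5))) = 59049 / 20480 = 2.88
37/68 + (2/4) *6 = 241/68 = 3.54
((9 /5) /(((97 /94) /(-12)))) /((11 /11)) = -10152 /485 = -20.93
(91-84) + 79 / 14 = 177 / 14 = 12.64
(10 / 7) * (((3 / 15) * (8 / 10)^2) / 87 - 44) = -956968 / 15225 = -62.86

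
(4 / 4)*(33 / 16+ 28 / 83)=3187 / 1328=2.40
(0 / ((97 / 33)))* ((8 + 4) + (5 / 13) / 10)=0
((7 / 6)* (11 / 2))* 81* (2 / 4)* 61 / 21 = 6039 / 8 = 754.88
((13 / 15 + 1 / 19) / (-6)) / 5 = -131 / 4275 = -0.03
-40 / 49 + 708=34652 / 49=707.18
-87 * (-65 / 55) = 1131 / 11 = 102.82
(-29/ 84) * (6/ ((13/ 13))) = -29/ 14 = -2.07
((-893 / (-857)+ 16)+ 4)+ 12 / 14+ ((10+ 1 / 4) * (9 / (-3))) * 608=-112025931 / 5999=-18674.10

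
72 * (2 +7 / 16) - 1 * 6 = 339 / 2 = 169.50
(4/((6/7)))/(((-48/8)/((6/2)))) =-7/3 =-2.33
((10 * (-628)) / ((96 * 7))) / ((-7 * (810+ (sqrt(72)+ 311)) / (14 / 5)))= 175997 / 52775898 - 157 * sqrt(2) / 8795983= 0.00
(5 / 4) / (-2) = -0.62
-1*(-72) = 72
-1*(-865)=865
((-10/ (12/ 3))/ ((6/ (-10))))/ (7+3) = 5/ 12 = 0.42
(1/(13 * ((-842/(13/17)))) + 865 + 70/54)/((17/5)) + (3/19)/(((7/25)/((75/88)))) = 9814856188955/38448377352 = 255.27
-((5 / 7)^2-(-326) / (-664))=-313 / 16268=-0.02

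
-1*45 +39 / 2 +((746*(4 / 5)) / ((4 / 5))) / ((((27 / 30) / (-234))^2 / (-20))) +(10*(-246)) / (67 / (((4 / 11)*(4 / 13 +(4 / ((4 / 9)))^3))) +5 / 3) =-440478920686753 / 436726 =-1008593307.21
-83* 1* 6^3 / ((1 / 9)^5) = -1058630472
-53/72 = -0.74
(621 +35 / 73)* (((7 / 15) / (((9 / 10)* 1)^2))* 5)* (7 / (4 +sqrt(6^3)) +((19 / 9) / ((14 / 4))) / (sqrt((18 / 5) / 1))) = -4446064 / 17739 +86199200* sqrt(10) / 478953 +2223032* sqrt(6) / 5913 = 1239.39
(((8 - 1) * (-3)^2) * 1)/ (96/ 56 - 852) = -147/ 1984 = -0.07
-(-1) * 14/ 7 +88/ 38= 82/ 19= 4.32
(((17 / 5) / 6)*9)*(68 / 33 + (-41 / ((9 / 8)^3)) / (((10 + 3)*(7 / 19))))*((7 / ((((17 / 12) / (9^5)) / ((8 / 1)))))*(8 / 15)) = -89692862976 / 3575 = -25088912.72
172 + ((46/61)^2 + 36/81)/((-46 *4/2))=132474002/770247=171.99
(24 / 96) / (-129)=-1 / 516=-0.00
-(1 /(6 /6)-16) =15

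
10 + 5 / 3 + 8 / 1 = 59 / 3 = 19.67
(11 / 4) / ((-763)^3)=-0.00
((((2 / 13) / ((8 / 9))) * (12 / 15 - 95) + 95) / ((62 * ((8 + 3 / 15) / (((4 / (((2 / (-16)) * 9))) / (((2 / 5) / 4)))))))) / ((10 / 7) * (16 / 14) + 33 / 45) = -5419400 / 2329743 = -2.33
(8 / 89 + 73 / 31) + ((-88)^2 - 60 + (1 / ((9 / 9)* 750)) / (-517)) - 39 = 8181253572241 / 1069802250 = 7647.44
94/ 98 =47/ 49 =0.96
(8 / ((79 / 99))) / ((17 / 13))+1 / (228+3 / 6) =4707958 / 613751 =7.67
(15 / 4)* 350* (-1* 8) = -10500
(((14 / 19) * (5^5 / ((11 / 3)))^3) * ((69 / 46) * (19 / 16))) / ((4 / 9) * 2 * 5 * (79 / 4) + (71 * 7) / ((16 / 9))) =155731201171875 / 70405907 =2211905.33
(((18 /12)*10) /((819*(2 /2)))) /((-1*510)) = -1 /27846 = -0.00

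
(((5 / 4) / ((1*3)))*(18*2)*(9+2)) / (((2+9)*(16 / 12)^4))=4.75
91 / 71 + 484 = 34455 / 71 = 485.28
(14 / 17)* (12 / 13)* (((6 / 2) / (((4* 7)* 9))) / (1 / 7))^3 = 7 / 15912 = 0.00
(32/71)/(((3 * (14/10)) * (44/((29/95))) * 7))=232/2181333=0.00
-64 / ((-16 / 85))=340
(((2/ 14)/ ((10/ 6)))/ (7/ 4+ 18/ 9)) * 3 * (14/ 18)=4/ 75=0.05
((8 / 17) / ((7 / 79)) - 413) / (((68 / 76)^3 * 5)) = -66552877 / 584647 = -113.83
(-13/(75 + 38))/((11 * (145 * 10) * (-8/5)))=13/2883760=0.00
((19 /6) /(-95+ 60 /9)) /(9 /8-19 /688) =-6536 /200075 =-0.03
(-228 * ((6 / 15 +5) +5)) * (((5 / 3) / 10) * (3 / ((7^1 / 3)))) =-17784 / 35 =-508.11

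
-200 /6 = -100 /3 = -33.33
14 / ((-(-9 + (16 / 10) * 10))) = -2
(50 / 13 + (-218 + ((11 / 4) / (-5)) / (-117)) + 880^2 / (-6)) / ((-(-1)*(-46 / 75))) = 1512585545 / 7176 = 210783.94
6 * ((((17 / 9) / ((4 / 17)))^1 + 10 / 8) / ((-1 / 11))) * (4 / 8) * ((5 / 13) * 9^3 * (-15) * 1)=33479325 / 26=1287666.35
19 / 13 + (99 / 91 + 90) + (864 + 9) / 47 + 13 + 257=1630067 / 4277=381.12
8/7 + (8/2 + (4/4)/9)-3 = 2.25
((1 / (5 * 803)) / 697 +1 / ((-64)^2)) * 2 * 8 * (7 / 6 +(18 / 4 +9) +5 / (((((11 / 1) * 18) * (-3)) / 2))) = 12193899401 / 212772130560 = 0.06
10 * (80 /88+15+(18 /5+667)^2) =247346148 /55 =4497202.69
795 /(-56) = -795 /56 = -14.20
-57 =-57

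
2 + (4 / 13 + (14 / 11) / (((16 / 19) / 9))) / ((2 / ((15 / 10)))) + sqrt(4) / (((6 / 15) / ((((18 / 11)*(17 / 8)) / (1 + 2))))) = 83411 / 4576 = 18.23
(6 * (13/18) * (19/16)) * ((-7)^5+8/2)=-1383447/16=-86465.44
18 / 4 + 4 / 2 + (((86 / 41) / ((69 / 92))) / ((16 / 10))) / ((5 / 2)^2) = 8339 / 1230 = 6.78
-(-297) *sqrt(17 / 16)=297 *sqrt(17) / 4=306.14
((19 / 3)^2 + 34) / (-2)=-667 / 18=-37.06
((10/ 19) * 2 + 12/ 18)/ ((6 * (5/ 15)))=49/ 57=0.86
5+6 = 11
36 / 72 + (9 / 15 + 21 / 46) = 179 / 115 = 1.56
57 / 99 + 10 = 349 / 33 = 10.58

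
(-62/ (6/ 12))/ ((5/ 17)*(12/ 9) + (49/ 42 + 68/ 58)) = -122264/ 2693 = -45.40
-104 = -104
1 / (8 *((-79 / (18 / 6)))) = -3 / 632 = -0.00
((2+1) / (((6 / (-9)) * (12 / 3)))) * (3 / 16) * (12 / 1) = -81 / 32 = -2.53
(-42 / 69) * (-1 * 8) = 112 / 23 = 4.87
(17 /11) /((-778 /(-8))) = 68 /4279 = 0.02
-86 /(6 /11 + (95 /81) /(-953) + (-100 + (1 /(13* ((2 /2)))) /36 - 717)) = 3797278056 /36050017309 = 0.11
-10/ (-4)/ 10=1/ 4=0.25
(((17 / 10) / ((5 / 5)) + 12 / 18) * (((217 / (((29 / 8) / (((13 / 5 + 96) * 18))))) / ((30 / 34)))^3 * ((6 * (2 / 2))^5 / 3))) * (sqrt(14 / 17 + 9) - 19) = -15896156815252253103685632 / 78125 + 49214107787158678339584 * sqrt(2839) / 78125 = -169906144936841908853.59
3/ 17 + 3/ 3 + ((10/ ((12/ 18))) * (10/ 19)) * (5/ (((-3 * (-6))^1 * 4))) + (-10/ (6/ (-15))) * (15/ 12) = 63905/ 1938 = 32.97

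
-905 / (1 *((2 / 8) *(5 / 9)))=-6516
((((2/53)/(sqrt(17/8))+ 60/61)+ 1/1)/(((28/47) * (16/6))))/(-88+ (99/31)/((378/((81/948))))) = -3798399/267702892 - 345309 * sqrt(34)/10873784273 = -0.01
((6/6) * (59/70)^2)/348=3481/1705200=0.00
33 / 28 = 1.18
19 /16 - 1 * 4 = -2.81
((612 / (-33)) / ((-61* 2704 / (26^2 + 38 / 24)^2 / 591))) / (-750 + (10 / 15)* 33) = -221412976189 / 5283486208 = -41.91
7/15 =0.47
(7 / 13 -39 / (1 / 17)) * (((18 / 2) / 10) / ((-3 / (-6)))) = -77508 / 65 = -1192.43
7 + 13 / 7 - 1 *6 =20 / 7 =2.86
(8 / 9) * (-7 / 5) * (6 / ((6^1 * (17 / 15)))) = -56 / 51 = -1.10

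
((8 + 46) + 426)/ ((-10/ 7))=-336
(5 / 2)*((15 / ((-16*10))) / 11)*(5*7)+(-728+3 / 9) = -1538407 / 2112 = -728.41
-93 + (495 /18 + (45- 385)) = -811 /2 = -405.50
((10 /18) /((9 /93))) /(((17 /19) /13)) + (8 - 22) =31859 /459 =69.41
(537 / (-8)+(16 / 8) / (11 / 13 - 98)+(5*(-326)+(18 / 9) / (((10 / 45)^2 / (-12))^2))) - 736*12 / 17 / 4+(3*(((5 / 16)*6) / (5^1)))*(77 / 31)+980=312176896721 / 2662404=117253.77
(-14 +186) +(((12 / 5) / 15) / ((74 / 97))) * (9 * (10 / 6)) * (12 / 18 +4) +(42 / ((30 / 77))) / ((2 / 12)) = 154194 / 185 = 833.48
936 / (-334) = -468 / 167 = -2.80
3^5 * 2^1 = 486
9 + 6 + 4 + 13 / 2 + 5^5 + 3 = 6307 / 2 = 3153.50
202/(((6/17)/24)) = 13736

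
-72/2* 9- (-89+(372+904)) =-1511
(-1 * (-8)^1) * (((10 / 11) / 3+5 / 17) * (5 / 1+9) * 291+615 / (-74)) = 134199260 / 6919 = 19395.76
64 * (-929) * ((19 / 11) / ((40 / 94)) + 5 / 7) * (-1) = 109265264 / 385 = 283805.88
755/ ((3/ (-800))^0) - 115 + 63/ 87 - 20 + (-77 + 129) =19509/ 29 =672.72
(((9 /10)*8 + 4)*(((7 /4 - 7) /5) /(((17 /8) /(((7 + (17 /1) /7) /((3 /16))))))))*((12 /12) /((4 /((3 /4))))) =-52.18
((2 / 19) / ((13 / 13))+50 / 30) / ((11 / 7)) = 707 / 627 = 1.13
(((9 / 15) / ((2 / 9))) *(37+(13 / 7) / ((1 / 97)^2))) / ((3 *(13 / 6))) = 3309552 / 455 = 7273.74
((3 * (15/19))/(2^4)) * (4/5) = 0.12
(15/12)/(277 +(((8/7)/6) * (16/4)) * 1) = 0.00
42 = 42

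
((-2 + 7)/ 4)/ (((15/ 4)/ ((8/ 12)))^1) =2/ 9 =0.22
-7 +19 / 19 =-6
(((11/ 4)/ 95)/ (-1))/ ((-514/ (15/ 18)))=11/ 234384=0.00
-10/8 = -5/4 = -1.25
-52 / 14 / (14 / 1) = -13 / 49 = -0.27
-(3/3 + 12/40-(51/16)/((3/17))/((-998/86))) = -114031/39920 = -2.86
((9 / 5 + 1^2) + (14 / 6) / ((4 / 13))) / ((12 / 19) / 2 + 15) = 11837 / 17460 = 0.68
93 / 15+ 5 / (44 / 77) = 299 / 20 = 14.95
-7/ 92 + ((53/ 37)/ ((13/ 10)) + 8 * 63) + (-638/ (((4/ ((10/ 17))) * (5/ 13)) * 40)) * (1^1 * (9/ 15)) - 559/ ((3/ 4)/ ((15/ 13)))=-13489705933/ 37614200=-358.63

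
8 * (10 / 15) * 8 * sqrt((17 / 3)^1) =128 * sqrt(51) / 9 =101.57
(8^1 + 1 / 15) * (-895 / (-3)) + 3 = 21686 / 9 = 2409.56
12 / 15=4 / 5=0.80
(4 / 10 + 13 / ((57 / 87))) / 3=641 / 95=6.75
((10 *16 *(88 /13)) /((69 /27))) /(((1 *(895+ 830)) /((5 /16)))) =528 /6877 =0.08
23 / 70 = 0.33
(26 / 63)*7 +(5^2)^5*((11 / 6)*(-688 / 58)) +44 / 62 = -1718320283384 / 8091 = -212374278.01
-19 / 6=-3.17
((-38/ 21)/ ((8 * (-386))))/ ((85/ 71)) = 1349/ 2756040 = 0.00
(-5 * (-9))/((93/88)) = 1320/31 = 42.58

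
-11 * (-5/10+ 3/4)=-11/4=-2.75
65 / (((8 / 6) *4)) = 195 / 16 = 12.19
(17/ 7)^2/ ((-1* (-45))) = 289/ 2205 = 0.13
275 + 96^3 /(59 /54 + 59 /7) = 335419933 /3599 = 93198.09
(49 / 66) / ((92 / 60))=245 / 506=0.48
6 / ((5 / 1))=6 / 5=1.20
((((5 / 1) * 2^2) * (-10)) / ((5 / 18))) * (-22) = 15840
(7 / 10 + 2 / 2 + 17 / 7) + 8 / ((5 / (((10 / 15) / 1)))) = 1091 / 210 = 5.20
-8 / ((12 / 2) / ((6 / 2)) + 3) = -8 / 5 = -1.60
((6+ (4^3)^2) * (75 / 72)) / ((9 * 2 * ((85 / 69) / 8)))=235865 / 153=1541.60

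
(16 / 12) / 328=1 / 246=0.00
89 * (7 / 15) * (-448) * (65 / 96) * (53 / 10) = -3004729 / 45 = -66771.76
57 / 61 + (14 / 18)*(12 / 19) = 4957 / 3477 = 1.43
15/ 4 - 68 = -257/ 4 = -64.25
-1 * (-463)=463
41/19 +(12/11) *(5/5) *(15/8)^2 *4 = 14629/836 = 17.50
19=19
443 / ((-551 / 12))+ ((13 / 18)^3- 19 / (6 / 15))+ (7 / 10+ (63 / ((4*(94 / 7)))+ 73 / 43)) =-431879302207 / 8117932590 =-53.20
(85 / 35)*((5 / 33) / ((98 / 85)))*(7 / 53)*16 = 57800 / 85701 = 0.67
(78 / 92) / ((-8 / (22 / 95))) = -0.02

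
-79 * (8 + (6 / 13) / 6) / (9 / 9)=-8295 / 13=-638.08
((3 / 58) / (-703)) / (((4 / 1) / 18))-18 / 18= -81575 / 81548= -1.00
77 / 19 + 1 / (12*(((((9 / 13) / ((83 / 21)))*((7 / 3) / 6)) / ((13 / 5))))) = 606083 / 83790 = 7.23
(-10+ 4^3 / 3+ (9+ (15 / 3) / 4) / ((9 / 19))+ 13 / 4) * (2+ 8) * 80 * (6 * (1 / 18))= 260800 / 27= 9659.26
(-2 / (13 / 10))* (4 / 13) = -80 / 169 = -0.47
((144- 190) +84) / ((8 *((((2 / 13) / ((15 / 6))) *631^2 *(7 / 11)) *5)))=2717 / 44594032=0.00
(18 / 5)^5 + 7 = 1911443 / 3125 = 611.66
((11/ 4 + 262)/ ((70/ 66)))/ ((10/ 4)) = 34947/ 350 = 99.85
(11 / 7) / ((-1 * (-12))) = 11 / 84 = 0.13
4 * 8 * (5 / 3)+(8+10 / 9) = 562 / 9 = 62.44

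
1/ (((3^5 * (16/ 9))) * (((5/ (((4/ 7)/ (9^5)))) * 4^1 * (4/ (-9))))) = -1/ 396809280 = -0.00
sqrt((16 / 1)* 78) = 4* sqrt(78) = 35.33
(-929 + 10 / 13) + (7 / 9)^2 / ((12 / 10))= -5861377 / 6318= -927.73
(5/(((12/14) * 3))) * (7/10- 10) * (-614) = 11103.17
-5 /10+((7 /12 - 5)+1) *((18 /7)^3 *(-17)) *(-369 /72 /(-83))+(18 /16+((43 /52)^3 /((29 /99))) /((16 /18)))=59229069445397 /928688843264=63.78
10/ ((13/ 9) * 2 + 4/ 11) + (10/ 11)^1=3.98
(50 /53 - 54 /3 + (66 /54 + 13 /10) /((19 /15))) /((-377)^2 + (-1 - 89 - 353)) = -91025 /856066812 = -0.00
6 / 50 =3 / 25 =0.12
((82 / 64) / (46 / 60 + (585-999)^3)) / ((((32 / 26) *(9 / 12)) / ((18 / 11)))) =-23985 / 749315880544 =-0.00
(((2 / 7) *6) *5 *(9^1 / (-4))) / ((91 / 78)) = -810 / 49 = -16.53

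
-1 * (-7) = 7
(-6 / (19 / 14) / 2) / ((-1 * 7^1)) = 6 / 19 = 0.32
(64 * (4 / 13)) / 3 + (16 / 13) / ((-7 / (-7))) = 7.79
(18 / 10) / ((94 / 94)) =1.80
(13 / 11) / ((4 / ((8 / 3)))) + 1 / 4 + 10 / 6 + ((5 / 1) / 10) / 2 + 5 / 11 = 75 / 22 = 3.41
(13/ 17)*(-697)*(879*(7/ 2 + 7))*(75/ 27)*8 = -109318300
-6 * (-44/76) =3.47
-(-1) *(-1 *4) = -4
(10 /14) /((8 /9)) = 45 /56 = 0.80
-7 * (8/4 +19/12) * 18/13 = -903/26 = -34.73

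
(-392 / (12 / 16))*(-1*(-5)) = -7840 / 3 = -2613.33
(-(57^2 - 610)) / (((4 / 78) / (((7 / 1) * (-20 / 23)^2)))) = -144089400 / 529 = -272380.72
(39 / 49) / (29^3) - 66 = -66.00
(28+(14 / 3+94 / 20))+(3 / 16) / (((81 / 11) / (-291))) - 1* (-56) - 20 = 47489 / 720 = 65.96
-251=-251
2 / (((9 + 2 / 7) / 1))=14 / 65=0.22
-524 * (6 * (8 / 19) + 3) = -55020 / 19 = -2895.79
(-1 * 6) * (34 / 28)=-51 / 7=-7.29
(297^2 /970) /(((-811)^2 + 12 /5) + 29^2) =88209 /638807468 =0.00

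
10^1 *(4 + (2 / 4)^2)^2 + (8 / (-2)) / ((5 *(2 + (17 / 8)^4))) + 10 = 699180553 / 3668520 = 190.59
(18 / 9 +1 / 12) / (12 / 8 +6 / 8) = 25 / 27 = 0.93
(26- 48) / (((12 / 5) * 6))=-55 / 36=-1.53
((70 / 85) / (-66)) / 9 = -7 / 5049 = -0.00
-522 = -522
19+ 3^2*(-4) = -17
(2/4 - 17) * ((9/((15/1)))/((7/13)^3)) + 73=9.59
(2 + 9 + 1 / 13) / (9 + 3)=12 / 13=0.92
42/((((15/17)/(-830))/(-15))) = 592620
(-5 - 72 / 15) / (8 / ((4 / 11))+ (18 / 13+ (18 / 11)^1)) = -7007 / 17890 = -0.39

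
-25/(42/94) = -1175/21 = -55.95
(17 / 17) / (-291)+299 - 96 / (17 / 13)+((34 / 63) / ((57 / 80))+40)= 1577161336 / 5921559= 266.34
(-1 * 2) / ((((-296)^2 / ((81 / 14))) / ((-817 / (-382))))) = -66177 / 234285184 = -0.00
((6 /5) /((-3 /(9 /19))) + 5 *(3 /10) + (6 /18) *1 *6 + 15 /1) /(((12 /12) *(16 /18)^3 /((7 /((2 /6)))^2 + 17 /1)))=580787739 /48640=11940.54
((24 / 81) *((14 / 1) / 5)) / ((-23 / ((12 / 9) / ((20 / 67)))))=-7504 / 46575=-0.16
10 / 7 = 1.43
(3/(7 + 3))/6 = 1/20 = 0.05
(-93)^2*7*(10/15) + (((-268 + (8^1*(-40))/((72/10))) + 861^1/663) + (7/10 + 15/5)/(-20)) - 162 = 15867712607/397800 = 39888.67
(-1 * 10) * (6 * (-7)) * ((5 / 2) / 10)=105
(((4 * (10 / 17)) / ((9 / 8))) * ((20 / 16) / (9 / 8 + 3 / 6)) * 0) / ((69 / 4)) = 0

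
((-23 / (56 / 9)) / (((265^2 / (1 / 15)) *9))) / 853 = -23 / 50317617000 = -0.00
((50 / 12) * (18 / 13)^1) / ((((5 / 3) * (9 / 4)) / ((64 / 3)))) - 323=-11317 / 39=-290.18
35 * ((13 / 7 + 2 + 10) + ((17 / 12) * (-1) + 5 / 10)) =5435 / 12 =452.92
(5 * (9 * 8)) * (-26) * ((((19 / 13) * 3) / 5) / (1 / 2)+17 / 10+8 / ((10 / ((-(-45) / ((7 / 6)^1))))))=-2248056 / 7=-321150.86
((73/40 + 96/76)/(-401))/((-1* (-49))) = -2347/14933240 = -0.00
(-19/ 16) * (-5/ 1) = 95/ 16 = 5.94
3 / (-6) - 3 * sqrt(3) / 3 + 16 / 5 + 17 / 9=2.86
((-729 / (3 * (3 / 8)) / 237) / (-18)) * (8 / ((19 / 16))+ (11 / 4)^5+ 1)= 25.07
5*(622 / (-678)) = -1555 / 339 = -4.59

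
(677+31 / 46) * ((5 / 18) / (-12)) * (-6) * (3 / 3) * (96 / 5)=41564 / 23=1807.13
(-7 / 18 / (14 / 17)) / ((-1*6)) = 17 / 216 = 0.08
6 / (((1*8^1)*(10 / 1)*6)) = 1 / 80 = 0.01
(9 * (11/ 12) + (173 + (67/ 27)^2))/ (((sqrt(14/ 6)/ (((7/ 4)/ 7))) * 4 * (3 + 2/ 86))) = 1807591 * sqrt(21)/ 3265920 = 2.54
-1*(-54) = 54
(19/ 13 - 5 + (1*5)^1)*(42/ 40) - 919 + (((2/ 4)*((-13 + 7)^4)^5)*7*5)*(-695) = -11561687027089146094541/ 260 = -44468027027265946517.47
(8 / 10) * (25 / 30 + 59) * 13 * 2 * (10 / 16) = 777.83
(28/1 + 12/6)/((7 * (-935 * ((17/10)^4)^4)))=-0.00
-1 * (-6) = 6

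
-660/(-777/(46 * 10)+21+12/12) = -303600/9343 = -32.49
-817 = -817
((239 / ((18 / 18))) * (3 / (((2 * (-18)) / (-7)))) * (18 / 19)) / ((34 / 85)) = 25095 / 76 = 330.20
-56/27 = -2.07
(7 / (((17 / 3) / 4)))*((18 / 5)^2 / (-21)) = -1296 / 425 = -3.05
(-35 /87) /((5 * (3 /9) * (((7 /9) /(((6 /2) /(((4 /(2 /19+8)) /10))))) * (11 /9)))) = -8505 /551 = -15.44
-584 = -584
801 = 801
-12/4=-3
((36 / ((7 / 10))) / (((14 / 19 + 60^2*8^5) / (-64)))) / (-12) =18240 / 7844659249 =0.00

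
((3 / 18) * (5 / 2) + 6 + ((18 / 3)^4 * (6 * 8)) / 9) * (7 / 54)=581147 / 648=896.83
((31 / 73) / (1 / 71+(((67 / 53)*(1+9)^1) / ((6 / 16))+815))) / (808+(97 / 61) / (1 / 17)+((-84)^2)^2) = 7115833 / 708073306167773762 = 0.00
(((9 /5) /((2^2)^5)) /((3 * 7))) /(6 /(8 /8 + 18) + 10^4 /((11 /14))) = 627 /95336765440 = 0.00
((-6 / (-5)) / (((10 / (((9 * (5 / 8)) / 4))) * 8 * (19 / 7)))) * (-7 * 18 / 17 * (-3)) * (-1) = -35721 / 206720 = -0.17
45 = 45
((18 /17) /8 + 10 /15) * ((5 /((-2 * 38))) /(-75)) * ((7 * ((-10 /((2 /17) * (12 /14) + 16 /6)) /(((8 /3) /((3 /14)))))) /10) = -3423 /24028160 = -0.00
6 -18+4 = -8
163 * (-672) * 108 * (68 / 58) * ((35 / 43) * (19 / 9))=-29719307520 / 1247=-23832644.36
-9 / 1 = -9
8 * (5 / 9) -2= 2.44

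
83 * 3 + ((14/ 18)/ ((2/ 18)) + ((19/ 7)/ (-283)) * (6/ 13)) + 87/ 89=588986717/ 2292017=256.97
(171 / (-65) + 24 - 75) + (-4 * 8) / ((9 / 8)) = -48014 / 585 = -82.08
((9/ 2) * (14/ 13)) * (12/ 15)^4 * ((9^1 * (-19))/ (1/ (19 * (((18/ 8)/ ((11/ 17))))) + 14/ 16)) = -64137443328/ 168195625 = -381.33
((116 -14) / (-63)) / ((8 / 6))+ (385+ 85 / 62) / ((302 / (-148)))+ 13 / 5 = -61589393 / 327670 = -187.96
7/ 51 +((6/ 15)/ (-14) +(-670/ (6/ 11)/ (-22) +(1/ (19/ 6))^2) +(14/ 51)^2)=3688423483/ 65727270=56.12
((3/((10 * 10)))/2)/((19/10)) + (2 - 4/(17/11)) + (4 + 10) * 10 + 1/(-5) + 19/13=11814407/83980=140.68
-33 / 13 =-2.54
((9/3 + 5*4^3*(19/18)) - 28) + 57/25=70888/225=315.06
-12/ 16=-3/ 4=-0.75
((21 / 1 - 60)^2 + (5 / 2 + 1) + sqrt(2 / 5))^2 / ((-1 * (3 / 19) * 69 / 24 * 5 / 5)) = -1766316494 / 345 - 463448 * sqrt(10) / 345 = -5124005.93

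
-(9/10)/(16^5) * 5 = -9/2097152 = -0.00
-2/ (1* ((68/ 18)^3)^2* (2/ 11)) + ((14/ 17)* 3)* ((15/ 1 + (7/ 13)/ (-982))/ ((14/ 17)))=443668361916459/ 9860486587328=44.99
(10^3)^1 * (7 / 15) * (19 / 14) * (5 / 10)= 950 / 3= 316.67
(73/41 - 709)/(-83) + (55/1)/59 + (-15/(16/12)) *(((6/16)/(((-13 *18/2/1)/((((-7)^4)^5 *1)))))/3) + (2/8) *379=80102259252186926988581/83523232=959041662231017.68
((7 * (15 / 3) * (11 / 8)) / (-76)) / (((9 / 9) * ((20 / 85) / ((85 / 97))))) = -556325 / 235904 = -2.36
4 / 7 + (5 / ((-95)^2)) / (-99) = 714773 / 1250865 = 0.57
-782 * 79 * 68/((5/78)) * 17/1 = -5570398704/5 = -1114079740.80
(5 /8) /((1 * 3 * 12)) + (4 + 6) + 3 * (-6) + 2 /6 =-2203 /288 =-7.65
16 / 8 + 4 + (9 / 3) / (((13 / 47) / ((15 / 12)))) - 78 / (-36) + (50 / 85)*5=65413 / 2652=24.67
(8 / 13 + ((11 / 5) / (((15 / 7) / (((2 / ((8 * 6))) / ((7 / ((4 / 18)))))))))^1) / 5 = 64943 / 526500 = 0.12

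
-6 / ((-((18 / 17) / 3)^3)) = 4913 / 36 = 136.47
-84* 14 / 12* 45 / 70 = -63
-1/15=-0.07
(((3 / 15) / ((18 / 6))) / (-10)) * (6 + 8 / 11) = -0.04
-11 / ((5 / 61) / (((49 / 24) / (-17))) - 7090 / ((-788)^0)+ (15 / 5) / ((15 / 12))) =164395 / 105934382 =0.00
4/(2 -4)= -2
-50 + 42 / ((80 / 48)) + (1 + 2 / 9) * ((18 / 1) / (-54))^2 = -9989 / 405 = -24.66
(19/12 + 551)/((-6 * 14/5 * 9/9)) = -33155/1008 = -32.89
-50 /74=-25 /37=-0.68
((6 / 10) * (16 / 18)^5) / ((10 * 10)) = 8192 / 2460375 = 0.00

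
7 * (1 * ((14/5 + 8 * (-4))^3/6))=-10892476/375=-29046.60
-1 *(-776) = 776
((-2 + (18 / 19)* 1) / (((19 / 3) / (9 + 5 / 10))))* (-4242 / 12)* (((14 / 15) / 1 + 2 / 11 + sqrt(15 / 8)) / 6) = 65044 / 627 + 3535* sqrt(30) / 152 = 231.12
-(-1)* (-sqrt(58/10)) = -sqrt(145)/5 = -2.41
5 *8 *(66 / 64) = 165 / 4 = 41.25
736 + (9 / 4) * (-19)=2773 / 4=693.25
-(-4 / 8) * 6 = 3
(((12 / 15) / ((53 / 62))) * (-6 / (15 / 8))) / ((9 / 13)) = -51584 / 11925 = -4.33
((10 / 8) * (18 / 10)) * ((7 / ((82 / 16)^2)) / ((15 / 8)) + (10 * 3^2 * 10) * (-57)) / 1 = -970144437 / 8405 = -115424.68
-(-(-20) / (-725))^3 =64 / 3048625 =0.00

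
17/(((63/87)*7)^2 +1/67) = 957899/1448644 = 0.66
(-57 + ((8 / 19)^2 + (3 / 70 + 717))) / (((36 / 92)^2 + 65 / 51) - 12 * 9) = -6.20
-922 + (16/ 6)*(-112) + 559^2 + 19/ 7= 6536524/ 21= 311263.05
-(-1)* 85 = 85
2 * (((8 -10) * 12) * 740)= -35520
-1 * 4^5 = -1024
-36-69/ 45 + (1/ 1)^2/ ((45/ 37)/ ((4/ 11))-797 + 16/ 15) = -990658261/ 26393205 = -37.53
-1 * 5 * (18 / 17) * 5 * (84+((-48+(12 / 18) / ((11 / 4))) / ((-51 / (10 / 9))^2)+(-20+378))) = -153641773300 / 13132449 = -11699.40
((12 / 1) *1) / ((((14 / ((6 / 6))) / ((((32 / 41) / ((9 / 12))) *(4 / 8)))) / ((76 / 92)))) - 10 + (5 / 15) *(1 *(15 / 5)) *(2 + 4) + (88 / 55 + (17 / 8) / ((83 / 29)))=-28251063 / 21915320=-1.29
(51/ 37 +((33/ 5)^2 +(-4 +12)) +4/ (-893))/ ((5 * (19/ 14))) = 612146136/ 78472375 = 7.80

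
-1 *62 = -62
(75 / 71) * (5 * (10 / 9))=1250 / 213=5.87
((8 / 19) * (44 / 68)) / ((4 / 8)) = 0.54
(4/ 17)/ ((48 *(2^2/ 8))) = 1/ 102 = 0.01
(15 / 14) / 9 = 5 / 42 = 0.12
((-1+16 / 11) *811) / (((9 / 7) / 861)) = 8146495 / 33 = 246863.48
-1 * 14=-14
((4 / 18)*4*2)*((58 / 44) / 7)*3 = 232 / 231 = 1.00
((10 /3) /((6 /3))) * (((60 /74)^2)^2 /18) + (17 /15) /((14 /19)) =621104003 /393573810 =1.58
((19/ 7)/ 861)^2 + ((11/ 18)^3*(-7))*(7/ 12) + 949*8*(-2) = -4289152457977139/ 282461092704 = -15184.93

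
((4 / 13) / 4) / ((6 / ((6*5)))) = 5 / 13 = 0.38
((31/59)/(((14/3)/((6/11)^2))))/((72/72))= 1674/49973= 0.03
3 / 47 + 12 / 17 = 615 / 799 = 0.77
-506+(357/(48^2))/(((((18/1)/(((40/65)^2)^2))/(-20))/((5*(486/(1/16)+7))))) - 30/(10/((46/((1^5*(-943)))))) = -46372194380/31617027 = -1466.68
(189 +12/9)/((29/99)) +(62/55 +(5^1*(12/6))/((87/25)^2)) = 271304293/416295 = 651.71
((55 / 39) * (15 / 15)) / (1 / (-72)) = -1320 / 13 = -101.54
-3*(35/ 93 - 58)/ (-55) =-3.14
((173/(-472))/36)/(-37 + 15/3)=173/543744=0.00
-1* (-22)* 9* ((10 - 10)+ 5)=990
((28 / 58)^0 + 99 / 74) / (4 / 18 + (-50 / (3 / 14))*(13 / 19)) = -29583 / 2017388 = -0.01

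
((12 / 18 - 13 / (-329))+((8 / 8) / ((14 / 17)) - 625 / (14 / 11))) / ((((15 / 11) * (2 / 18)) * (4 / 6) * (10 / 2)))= -7966068 / 8225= -968.52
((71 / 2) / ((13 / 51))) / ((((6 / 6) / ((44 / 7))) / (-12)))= -955944 / 91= -10504.88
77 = 77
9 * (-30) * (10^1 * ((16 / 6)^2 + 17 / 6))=-26850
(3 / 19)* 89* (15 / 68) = 4005 / 1292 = 3.10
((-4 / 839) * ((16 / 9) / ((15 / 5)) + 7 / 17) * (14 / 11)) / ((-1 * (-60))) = -6454 / 63541665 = -0.00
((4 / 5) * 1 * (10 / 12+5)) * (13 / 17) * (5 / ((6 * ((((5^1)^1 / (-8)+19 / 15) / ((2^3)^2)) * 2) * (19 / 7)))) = 582400 / 10659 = 54.64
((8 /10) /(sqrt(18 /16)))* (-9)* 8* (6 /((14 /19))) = -10944* sqrt(2) /35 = -442.20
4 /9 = 0.44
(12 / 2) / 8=3 / 4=0.75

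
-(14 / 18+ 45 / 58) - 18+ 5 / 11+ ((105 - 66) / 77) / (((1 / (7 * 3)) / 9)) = 439999 / 5742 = 76.63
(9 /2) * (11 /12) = 4.12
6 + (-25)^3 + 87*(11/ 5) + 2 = -77128/ 5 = -15425.60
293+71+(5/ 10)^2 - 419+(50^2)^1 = 9781/ 4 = 2445.25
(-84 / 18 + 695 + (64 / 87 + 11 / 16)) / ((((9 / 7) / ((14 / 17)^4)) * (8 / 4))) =5394626825 / 43597962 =123.74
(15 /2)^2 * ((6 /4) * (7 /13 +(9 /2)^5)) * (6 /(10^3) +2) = 20794443741 /66560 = 312416.52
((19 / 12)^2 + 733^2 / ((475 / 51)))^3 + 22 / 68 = 1044545571217472173600750466507 / 5440229568000000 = 192003950965892.80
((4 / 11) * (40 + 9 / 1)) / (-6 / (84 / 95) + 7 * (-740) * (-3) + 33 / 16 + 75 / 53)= 1163456 / 1014483833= 0.00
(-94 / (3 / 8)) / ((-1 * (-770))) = -0.33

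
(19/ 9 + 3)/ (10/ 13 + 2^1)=299/ 162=1.85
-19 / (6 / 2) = -19 / 3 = -6.33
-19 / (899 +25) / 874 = -1 / 42504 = -0.00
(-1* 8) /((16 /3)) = -1.50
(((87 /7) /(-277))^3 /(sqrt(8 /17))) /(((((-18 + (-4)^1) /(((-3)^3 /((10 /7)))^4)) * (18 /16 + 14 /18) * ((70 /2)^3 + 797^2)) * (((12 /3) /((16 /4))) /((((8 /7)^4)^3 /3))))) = 375761849182586929152 * sqrt(34) /2236728481481886097402956875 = 0.00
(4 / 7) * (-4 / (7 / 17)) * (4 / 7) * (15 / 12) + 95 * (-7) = -229455 / 343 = -668.97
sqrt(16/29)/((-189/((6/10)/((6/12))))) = -8 * sqrt(29)/9135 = -0.00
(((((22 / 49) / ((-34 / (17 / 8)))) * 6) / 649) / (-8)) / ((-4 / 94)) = -141 / 185024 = -0.00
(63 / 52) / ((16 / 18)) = 567 / 416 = 1.36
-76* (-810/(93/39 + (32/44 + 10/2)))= 220077/29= 7588.86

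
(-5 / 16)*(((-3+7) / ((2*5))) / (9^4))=-0.00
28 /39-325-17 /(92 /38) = -331.30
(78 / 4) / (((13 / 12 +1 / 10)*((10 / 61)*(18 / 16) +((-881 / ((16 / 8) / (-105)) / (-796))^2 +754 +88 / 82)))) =7416272522880 / 1859407773925667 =0.00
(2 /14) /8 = 1 /56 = 0.02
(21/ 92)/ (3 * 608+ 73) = 3/ 24932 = 0.00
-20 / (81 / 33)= -220 / 27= -8.15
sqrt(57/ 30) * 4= 2 * sqrt(190)/ 5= 5.51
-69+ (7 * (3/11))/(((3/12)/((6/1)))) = -255/11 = -23.18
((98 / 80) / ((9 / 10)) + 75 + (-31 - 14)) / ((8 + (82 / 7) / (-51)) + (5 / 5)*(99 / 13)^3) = 0.07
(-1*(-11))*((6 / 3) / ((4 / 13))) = 143 / 2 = 71.50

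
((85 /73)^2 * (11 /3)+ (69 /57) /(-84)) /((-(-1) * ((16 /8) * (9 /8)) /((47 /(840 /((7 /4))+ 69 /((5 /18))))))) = 1100795695 /7743878982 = 0.14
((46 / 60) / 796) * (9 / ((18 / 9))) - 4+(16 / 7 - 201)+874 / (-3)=-494.04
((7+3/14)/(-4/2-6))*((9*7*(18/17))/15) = -2727/680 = -4.01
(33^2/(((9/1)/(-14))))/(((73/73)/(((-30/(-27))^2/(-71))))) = 169400/5751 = 29.46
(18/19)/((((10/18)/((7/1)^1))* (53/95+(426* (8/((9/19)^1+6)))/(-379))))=-5873742/408971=-14.36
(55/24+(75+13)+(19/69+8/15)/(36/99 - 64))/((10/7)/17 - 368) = -741280529/3020958000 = -0.25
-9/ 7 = -1.29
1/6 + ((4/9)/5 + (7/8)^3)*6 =6041/1280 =4.72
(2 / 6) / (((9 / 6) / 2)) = 4 / 9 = 0.44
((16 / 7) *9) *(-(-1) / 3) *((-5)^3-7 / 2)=-6168 / 7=-881.14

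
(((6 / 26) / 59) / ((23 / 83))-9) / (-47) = 158520 / 829127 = 0.19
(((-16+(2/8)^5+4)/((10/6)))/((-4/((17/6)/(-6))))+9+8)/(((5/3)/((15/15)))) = 9.69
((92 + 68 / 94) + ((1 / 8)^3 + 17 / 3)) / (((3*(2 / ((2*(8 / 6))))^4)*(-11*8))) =-1.18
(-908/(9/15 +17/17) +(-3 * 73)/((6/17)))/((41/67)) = -79596/41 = -1941.37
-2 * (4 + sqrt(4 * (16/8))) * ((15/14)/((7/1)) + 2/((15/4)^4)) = -3238204/2480625-1619102 * sqrt(2)/2480625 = -2.23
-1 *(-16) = 16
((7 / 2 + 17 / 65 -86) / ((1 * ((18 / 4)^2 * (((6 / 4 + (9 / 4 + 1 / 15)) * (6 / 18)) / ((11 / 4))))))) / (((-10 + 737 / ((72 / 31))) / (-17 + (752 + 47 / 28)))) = -9703023308 / 461104553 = -21.04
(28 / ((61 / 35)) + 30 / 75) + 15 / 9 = 16591 / 915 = 18.13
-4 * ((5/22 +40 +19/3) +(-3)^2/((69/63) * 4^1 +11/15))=-1141714/5907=-193.28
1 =1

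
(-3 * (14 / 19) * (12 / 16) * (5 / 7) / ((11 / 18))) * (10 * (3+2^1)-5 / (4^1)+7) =-90315 / 836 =-108.03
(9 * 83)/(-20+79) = 747/59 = 12.66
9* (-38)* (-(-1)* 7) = -2394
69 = 69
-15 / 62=-0.24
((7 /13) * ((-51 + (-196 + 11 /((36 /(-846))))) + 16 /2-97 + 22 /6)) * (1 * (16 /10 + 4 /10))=-24815 /39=-636.28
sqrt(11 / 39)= 0.53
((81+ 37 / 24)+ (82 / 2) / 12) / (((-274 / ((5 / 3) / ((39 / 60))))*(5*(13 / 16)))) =-0.20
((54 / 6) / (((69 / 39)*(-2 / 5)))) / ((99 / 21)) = -1365 / 506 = -2.70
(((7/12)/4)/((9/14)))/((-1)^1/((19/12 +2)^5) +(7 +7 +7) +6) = 0.01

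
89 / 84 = 1.06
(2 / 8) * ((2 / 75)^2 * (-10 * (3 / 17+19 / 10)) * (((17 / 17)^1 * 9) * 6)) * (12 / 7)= -0.34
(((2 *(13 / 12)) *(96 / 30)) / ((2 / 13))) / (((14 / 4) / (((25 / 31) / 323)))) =6760 / 210273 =0.03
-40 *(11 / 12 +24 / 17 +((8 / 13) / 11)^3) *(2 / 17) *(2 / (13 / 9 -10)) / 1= 166692332760 / 65072378371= 2.56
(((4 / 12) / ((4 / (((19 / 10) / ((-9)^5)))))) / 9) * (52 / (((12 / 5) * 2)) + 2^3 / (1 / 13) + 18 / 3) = -2755 / 76527504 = -0.00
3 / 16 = 0.19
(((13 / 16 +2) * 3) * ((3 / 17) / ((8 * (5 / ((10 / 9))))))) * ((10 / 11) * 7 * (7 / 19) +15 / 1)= 163125 / 227392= 0.72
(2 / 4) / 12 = 1 / 24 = 0.04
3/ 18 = 1/ 6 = 0.17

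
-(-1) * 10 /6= 5 /3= 1.67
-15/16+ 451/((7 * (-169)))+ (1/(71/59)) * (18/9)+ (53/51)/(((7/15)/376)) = 2733875343/3263728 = 837.65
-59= -59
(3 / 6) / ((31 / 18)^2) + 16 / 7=2.45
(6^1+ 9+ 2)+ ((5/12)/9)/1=1841/108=17.05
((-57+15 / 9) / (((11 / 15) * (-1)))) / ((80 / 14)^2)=4067 / 1760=2.31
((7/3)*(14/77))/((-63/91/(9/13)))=-14/33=-0.42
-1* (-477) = 477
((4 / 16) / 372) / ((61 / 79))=79 / 90768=0.00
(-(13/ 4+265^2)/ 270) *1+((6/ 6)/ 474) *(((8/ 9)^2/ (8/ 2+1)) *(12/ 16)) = -66576317/ 255960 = -260.10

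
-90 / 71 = -1.27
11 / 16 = 0.69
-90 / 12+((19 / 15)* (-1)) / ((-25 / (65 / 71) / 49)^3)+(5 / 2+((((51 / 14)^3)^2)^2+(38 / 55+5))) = 2285660659996006500283962193367 / 418509606738187937280000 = 5461429.38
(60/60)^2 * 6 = 6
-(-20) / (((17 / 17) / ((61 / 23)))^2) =74420 / 529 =140.68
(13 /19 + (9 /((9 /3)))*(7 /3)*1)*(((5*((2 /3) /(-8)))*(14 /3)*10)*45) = -127750 /19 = -6723.68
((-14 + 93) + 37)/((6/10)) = 580/3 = 193.33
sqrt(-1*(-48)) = 4*sqrt(3) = 6.93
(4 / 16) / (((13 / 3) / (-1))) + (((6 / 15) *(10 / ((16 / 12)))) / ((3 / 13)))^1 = 673 / 52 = 12.94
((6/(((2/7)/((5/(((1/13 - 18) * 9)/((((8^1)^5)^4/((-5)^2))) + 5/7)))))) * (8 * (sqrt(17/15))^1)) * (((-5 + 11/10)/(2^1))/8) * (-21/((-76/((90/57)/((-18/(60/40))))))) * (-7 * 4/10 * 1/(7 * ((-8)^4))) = -9177896235929960448 * sqrt(255)/135266515527997659069325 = -0.00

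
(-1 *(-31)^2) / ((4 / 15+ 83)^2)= -216225 / 1560001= -0.14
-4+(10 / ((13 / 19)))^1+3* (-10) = -252 / 13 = -19.38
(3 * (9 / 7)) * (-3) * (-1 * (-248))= -20088 / 7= -2869.71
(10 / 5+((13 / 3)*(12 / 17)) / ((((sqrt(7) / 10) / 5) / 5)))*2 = 4+26000*sqrt(7) / 119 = 582.06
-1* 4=-4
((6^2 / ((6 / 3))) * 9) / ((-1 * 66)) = -27 / 11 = -2.45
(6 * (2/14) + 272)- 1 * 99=1217/7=173.86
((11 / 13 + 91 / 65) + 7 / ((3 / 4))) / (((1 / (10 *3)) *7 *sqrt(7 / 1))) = 4516 *sqrt(7) / 637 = 18.76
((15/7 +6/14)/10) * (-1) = -9/35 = -0.26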